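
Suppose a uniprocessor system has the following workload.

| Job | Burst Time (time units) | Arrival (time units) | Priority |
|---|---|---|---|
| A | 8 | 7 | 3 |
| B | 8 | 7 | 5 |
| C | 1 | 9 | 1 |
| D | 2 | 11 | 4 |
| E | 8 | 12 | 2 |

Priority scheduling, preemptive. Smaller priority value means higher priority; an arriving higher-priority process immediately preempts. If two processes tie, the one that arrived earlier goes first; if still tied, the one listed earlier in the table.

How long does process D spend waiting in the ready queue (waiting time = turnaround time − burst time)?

13

Timeline: | idle 0-7 | A 7-9 | C 9-10 | A 10-12 | E 12-20 | A 20-24 | D 24-26 | B 26-34 |
Completion: A=24  B=34  C=10  D=26  E=20
Turnaround (C−A): A=17  B=27  C=1  D=15  E=8
Waiting(D) = turnaround − burst = 15 − 2 = 13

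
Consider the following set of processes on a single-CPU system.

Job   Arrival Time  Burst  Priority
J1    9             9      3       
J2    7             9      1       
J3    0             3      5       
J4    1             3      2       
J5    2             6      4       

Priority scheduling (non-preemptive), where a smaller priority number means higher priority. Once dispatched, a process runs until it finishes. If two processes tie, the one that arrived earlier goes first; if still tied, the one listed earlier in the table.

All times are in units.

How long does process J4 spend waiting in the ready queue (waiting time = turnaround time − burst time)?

Gantt: | J3 0-3 | J4 3-6 | J5 6-12 | J2 12-21 | J1 21-30 |
Completion: J1=30  J2=21  J3=3  J4=6  J5=12
Waiting(J4) = turnaround − burst = 5 − 3 = 2

2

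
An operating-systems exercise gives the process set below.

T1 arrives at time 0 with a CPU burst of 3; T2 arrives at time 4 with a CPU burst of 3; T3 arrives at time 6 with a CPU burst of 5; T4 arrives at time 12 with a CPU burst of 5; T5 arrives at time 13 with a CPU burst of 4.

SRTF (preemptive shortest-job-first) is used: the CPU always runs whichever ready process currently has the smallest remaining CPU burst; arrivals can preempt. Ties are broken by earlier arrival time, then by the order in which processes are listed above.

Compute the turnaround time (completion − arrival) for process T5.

Gantt: | T1 0-3 | idle 3-4 | T2 4-7 | T3 7-12 | T4 12-17 | T5 17-21 |
Completion: T1=3  T2=7  T3=12  T4=17  T5=21
Turnaround (C−A): T1=3  T2=3  T3=6  T4=5  T5=8
Turnaround(T5) = completion − arrival = 21 − 13 = 8

8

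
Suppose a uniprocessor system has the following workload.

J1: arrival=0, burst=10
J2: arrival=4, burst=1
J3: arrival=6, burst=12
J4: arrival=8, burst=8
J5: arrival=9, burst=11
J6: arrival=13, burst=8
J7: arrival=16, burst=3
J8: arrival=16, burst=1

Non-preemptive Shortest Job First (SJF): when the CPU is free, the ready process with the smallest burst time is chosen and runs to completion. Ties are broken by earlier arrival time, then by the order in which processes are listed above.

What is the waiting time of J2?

Timeline: | J1 0-10 | J2 10-11 | J4 11-19 | J8 19-20 | J7 20-23 | J6 23-31 | J5 31-42 | J3 42-54 |
Completion: J1=10  J2=11  J3=54  J4=19  J5=42  J6=31  J7=23  J8=20
Waiting(J2) = turnaround − burst = 7 − 1 = 6

6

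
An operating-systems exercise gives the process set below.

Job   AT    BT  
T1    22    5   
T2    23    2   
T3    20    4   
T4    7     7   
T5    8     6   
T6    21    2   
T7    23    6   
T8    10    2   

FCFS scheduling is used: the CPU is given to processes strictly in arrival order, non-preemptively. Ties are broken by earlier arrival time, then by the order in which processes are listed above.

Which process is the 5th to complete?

Timeline: | idle 0-7 | T4 7-14 | T5 14-20 | T8 20-22 | T3 22-26 | T6 26-28 | T1 28-33 | T2 33-35 | T7 35-41 |
Completion: T1=33  T2=35  T3=26  T4=14  T5=20  T6=28  T7=41  T8=22
Finish order: T4 → T5 → T8 → T3 → T6 → T1 → T2 → T7

T6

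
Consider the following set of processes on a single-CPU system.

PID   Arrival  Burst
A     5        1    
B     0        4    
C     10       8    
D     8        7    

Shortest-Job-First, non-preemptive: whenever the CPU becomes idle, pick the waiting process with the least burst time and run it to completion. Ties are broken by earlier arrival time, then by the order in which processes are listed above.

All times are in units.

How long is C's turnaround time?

Gantt: | B 0-4 | idle 4-5 | A 5-6 | idle 6-8 | D 8-15 | C 15-23 |
Completion: A=6  B=4  C=23  D=15
Turnaround (C−A): A=1  B=4  C=13  D=7
Turnaround(C) = completion − arrival = 23 − 10 = 13

13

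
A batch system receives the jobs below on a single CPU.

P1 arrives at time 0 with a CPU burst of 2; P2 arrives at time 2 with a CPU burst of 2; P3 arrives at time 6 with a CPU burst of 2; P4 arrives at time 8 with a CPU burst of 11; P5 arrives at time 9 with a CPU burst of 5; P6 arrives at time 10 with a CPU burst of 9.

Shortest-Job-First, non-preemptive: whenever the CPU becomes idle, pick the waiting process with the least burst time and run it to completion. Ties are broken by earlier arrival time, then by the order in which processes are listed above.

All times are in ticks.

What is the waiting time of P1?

0

Timeline: | P1 0-2 | P2 2-4 | idle 4-6 | P3 6-8 | P4 8-19 | P5 19-24 | P6 24-33 |
Completion: P1=2  P2=4  P3=8  P4=19  P5=24  P6=33
Waiting(P1) = turnaround − burst = 2 − 2 = 0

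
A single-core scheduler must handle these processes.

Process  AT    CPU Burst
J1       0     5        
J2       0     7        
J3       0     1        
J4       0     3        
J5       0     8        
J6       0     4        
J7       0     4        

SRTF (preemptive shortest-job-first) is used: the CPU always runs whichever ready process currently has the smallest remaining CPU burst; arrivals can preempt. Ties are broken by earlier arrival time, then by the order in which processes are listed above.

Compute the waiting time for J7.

8

Gantt: | J3 0-1 | J4 1-4 | J6 4-8 | J7 8-12 | J1 12-17 | J2 17-24 | J5 24-32 |
Completion: J1=17  J2=24  J3=1  J4=4  J5=32  J6=8  J7=12
Turnaround (C−A): J1=17  J2=24  J3=1  J4=4  J5=32  J6=8  J7=12
Waiting(J7) = turnaround − burst = 12 − 4 = 8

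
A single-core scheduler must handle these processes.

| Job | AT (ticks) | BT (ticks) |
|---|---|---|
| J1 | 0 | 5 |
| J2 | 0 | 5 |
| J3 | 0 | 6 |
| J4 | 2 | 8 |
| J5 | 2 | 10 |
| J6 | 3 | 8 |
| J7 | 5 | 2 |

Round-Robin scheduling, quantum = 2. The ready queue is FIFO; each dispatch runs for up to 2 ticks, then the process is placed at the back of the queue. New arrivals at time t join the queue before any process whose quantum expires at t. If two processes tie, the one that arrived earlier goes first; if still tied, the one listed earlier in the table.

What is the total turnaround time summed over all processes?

Timeline: | J1 0-2 | J2 2-4 | J3 4-6 | J4 6-8 | J5 8-10 | J1 10-12 | J6 12-14 | J2 14-16 | J7 16-18 | J3 18-20 | J4 20-22 | J5 22-24 | J1 24-25 | J6 25-27 | J2 27-28 | J3 28-30 | J4 30-32 | J5 32-34 | J6 34-36 | J4 36-38 | J5 38-40 | J6 40-42 | J5 42-44 |
Completion: J1=25  J2=28  J3=30  J4=38  J5=44  J6=42  J7=18
Turnaround (C−A): J1=25  J2=28  J3=30  J4=36  J5=42  J6=39  J7=13
Turnaround = completion − arrival: J1=25, J2=28, J3=30, J4=36, J5=42, J6=39, J7=13
Total turnaround = 25 + 28 + 30 + 36 + 42 + 39 + 13 = 213

213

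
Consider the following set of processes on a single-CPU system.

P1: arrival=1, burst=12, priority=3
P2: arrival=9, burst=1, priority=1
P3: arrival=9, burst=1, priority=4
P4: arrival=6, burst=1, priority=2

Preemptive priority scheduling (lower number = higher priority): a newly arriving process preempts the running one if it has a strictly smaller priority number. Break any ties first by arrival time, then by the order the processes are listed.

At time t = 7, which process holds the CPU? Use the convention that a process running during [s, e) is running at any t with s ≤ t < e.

Timeline: | idle 0-1 | P1 1-6 | P4 6-7 | P1 7-9 | P2 9-10 | P1 10-15 | P3 15-16 |
Completion: P1=15  P2=10  P3=16  P4=7
Turnaround (C−A): P1=14  P2=1  P3=7  P4=1

P1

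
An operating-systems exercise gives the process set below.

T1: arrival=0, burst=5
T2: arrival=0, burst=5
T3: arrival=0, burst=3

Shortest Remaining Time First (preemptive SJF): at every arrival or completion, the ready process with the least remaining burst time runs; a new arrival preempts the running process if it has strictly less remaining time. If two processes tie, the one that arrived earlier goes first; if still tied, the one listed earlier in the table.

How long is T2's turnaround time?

Schedule: | T3 0-3 | T1 3-8 | T2 8-13 |
Completion: T1=8  T2=13  T3=3
Turnaround (C−A): T1=8  T2=13  T3=3
Turnaround(T2) = completion − arrival = 13 − 0 = 13

13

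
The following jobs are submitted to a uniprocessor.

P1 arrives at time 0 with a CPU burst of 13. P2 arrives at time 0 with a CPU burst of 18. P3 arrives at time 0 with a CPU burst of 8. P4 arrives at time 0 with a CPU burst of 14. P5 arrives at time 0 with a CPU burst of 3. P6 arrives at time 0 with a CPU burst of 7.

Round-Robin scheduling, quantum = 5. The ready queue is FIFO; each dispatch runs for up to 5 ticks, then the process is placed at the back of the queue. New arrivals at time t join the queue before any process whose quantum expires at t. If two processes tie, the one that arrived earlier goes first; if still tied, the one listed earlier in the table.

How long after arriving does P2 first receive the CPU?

5

Timeline: | P1 0-5 | P2 5-10 | P3 10-15 | P4 15-20 | P5 20-23 | P6 23-28 | P1 28-33 | P2 33-38 | P3 38-41 | P4 41-46 | P6 46-48 | P1 48-51 | P2 51-56 | P4 56-60 | P2 60-63 |
Completion: P1=51  P2=63  P3=41  P4=60  P5=23  P6=48
Turnaround (C−A): P1=51  P2=63  P3=41  P4=60  P5=23  P6=48
Response(P2) = first start − arrival = 5 − 0 = 5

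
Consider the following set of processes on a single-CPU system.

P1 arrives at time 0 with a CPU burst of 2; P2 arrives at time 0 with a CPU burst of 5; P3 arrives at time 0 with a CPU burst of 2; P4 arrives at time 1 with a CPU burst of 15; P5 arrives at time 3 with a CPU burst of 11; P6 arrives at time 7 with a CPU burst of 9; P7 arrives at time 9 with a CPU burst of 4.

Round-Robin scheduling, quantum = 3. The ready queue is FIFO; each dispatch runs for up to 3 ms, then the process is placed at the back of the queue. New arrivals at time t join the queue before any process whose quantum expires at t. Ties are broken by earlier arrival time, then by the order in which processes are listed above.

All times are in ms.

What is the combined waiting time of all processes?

Schedule: | P1 0-2 | P2 2-5 | P3 5-7 | P4 7-10 | P5 10-13 | P2 13-15 | P6 15-18 | P7 18-21 | P4 21-24 | P5 24-27 | P6 27-30 | P7 30-31 | P4 31-34 | P5 34-37 | P6 37-40 | P4 40-43 | P5 43-45 | P4 45-48 |
Completion: P1=2  P2=15  P3=7  P4=48  P5=45  P6=40  P7=31
Waiting = turnaround − burst: P1=0, P2=10, P3=5, P4=32, P5=31, P6=24, P7=18
Total waiting = 0 + 10 + 5 + 32 + 31 + 24 + 18 = 120

120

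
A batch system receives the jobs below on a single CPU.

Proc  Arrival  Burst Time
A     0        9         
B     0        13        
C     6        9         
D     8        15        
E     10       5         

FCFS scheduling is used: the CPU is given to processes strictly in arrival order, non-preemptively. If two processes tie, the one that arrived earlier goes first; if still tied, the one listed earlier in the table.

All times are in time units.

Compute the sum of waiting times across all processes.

84

Timeline: | A 0-9 | B 9-22 | C 22-31 | D 31-46 | E 46-51 |
Completion: A=9  B=22  C=31  D=46  E=51
Turnaround (C−A): A=9  B=22  C=25  D=38  E=41
Waiting = turnaround − burst: A=0, B=9, C=16, D=23, E=36
Total waiting = 0 + 9 + 16 + 23 + 36 = 84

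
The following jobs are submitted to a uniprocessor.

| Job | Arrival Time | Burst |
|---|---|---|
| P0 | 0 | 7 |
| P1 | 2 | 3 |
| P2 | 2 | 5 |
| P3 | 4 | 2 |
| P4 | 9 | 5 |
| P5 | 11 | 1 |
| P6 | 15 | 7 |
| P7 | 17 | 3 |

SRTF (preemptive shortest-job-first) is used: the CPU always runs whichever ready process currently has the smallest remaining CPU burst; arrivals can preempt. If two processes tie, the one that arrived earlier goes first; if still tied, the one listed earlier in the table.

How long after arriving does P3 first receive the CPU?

Timeline: | P0 0-2 | P1 2-5 | P3 5-7 | P0 7-12 | P5 12-13 | P2 13-18 | P7 18-21 | P4 21-26 | P6 26-33 |
Completion: P0=12  P1=5  P2=18  P3=7  P4=26  P5=13  P6=33  P7=21
Turnaround (C−A): P0=12  P1=3  P2=16  P3=3  P4=17  P5=2  P6=18  P7=4
Response(P3) = first start − arrival = 5 − 4 = 1

1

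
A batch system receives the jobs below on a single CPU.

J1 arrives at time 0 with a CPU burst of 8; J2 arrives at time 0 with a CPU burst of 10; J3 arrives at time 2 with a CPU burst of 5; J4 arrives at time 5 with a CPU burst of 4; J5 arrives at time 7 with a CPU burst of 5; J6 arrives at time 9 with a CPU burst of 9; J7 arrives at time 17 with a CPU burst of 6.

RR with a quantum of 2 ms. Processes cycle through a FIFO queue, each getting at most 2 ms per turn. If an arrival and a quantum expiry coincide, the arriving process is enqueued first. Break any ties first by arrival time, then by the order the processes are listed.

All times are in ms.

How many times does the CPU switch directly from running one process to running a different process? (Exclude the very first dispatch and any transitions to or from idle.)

23

Gantt: | J1 0-2 | J2 2-4 | J3 4-6 | J1 6-8 | J2 8-10 | J4 10-12 | J3 12-14 | J5 14-16 | J1 16-18 | J6 18-20 | J2 20-22 | J4 22-24 | J3 24-25 | J5 25-27 | J7 27-29 | J1 29-31 | J6 31-33 | J2 33-35 | J5 35-36 | J7 36-38 | J6 38-40 | J2 40-42 | J7 42-44 | J6 44-47 |
Completion: J1=31  J2=42  J3=25  J4=24  J5=36  J6=47  J7=44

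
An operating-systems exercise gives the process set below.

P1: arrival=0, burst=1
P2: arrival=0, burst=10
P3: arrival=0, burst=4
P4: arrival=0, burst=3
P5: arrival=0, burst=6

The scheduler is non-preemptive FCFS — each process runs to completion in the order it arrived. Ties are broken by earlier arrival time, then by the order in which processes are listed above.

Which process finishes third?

P3

Gantt: | P1 0-1 | P2 1-11 | P3 11-15 | P4 15-18 | P5 18-24 |
Completion: P1=1  P2=11  P3=15  P4=18  P5=24
Turnaround (C−A): P1=1  P2=11  P3=15  P4=18  P5=24
Finish order: P1 → P2 → P3 → P4 → P5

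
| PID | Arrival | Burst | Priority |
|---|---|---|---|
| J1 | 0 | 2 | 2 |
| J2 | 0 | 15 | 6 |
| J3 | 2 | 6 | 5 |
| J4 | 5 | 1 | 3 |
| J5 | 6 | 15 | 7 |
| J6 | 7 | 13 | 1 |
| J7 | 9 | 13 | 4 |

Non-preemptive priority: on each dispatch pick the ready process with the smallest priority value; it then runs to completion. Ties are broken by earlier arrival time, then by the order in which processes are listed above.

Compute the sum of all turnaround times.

174

Timeline: | J1 0-2 | J3 2-8 | J6 8-21 | J4 21-22 | J7 22-35 | J2 35-50 | J5 50-65 |
Completion: J1=2  J2=50  J3=8  J4=22  J5=65  J6=21  J7=35
Turnaround (C−A): J1=2  J2=50  J3=6  J4=17  J5=59  J6=14  J7=26
Turnaround = completion − arrival: J1=2, J2=50, J3=6, J4=17, J5=59, J6=14, J7=26
Total turnaround = 2 + 50 + 6 + 17 + 59 + 14 + 26 = 174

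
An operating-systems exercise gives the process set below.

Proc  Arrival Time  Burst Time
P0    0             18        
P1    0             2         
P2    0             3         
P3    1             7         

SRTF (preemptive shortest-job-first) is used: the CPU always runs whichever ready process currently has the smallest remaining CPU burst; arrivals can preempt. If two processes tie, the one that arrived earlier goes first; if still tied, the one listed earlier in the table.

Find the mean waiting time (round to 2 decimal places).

Timeline: | P1 0-2 | P2 2-5 | P3 5-12 | P0 12-30 |
Completion: P0=30  P1=2  P2=5  P3=12
Turnaround (C−A): P0=30  P1=2  P2=5  P3=11
Waiting times: P0=12, P1=0, P2=2, P3=4
Average waiting = (12+0+2+4) / 4 = 18/4 = 4.50

4.50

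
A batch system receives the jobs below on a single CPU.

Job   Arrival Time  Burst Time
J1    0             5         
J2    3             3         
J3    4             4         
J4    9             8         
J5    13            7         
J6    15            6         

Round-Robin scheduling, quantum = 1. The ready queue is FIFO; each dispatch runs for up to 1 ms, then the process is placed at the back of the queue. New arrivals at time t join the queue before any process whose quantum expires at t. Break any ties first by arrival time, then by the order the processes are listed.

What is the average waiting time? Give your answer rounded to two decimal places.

Gantt: | J1 0-3 | J2 3-4 | J1 4-5 | J3 5-6 | J2 6-7 | J1 7-8 | J3 8-9 | J2 9-10 | J4 10-11 | J3 11-12 | J4 12-13 | J3 13-14 | J5 14-15 | J4 15-16 | J6 16-17 | J5 17-18 | J4 18-19 | J6 19-20 | J5 20-21 | J4 21-22 | J6 22-23 | J5 23-24 | J4 24-25 | J6 25-26 | J5 26-27 | J4 27-28 | J6 28-29 | J5 29-30 | J4 30-31 | J6 31-32 | J5 32-33 |
Completion: J1=8  J2=10  J3=14  J4=31  J5=33  J6=32
Waiting times: J1=3, J2=4, J3=6, J4=14, J5=13, J6=11
Average waiting = (3+4+6+14+13+11) / 6 = 51/6 = 8.50

8.50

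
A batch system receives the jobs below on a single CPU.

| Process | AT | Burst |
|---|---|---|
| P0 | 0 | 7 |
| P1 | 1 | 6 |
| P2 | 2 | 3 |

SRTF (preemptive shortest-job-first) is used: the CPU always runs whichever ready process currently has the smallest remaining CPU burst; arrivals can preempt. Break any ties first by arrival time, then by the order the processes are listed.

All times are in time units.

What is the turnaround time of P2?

3

Gantt: | P0 0-2 | P2 2-5 | P0 5-10 | P1 10-16 |
Completion: P0=10  P1=16  P2=5
Turnaround (C−A): P0=10  P1=15  P2=3
Turnaround(P2) = completion − arrival = 5 − 2 = 3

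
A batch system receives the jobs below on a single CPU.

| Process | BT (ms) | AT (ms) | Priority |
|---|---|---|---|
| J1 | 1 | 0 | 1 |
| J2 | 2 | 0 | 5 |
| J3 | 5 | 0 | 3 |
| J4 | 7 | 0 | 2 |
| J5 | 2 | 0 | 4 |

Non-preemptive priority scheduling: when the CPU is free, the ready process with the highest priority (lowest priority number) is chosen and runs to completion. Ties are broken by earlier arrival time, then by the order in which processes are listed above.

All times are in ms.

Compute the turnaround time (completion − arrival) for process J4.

Gantt: | J1 0-1 | J4 1-8 | J3 8-13 | J5 13-15 | J2 15-17 |
Completion: J1=1  J2=17  J3=13  J4=8  J5=15
Turnaround (C−A): J1=1  J2=17  J3=13  J4=8  J5=15
Turnaround(J4) = completion − arrival = 8 − 0 = 8

8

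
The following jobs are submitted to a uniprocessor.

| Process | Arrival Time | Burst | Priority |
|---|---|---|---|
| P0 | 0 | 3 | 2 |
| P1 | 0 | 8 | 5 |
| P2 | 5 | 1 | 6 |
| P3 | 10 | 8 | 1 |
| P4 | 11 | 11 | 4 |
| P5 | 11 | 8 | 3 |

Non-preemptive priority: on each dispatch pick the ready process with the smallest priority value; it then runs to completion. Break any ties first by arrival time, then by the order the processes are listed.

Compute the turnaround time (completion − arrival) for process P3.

Timeline: | P0 0-3 | P1 3-11 | P3 11-19 | P5 19-27 | P4 27-38 | P2 38-39 |
Completion: P0=3  P1=11  P2=39  P3=19  P4=38  P5=27
Turnaround(P3) = completion − arrival = 19 − 10 = 9

9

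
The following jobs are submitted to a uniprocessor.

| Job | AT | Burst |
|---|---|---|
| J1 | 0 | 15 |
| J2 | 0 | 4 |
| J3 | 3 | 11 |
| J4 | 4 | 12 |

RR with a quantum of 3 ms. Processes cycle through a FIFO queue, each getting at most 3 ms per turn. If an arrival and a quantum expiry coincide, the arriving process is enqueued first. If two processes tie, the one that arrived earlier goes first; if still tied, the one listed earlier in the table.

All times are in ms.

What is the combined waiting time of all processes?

84

Schedule: | J1 0-3 | J2 3-6 | J3 6-9 | J1 9-12 | J4 12-15 | J2 15-16 | J3 16-19 | J1 19-22 | J4 22-25 | J3 25-28 | J1 28-31 | J4 31-34 | J3 34-36 | J1 36-39 | J4 39-42 |
Completion: J1=39  J2=16  J3=36  J4=42
Waiting = turnaround − burst: J1=24, J2=12, J3=22, J4=26
Total waiting = 24 + 12 + 22 + 26 = 84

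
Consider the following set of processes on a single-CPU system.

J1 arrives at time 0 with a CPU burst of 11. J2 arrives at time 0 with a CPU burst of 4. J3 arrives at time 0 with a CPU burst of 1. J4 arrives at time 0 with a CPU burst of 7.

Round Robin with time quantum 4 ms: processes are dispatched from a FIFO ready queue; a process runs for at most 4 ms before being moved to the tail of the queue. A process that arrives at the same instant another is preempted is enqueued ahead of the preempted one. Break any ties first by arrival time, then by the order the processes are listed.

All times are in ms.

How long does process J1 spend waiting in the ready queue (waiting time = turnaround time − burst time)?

Schedule: | J1 0-4 | J2 4-8 | J3 8-9 | J4 9-13 | J1 13-17 | J4 17-20 | J1 20-23 |
Completion: J1=23  J2=8  J3=9  J4=20
Turnaround (C−A): J1=23  J2=8  J3=9  J4=20
Waiting(J1) = turnaround − burst = 23 − 11 = 12

12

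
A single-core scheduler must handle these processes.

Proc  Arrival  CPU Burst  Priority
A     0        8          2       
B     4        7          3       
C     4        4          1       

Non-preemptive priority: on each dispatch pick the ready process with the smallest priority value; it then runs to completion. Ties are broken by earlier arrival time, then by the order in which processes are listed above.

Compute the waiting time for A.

Schedule: | A 0-8 | C 8-12 | B 12-19 |
Completion: A=8  B=19  C=12
Waiting(A) = turnaround − burst = 8 − 8 = 0

0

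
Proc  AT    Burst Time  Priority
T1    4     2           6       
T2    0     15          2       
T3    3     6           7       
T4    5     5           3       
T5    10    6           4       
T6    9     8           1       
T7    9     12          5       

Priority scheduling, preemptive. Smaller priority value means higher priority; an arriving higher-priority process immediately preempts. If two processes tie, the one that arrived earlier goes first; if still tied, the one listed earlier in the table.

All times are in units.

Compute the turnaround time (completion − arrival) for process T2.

23

Gantt: | T2 0-9 | T6 9-17 | T2 17-23 | T4 23-28 | T5 28-34 | T7 34-46 | T1 46-48 | T3 48-54 |
Completion: T1=48  T2=23  T3=54  T4=28  T5=34  T6=17  T7=46
Turnaround (C−A): T1=44  T2=23  T3=51  T4=23  T5=24  T6=8  T7=37
Turnaround(T2) = completion − arrival = 23 − 0 = 23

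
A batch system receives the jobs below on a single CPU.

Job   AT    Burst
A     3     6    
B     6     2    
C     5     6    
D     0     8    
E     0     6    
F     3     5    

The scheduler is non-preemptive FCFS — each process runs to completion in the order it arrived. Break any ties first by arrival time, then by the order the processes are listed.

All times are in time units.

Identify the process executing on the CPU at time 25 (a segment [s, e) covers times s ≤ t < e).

C

Schedule: | D 0-8 | E 8-14 | A 14-20 | F 20-25 | C 25-31 | B 31-33 |
Completion: A=20  B=33  C=31  D=8  E=14  F=25
Turnaround (C−A): A=17  B=27  C=26  D=8  E=14  F=22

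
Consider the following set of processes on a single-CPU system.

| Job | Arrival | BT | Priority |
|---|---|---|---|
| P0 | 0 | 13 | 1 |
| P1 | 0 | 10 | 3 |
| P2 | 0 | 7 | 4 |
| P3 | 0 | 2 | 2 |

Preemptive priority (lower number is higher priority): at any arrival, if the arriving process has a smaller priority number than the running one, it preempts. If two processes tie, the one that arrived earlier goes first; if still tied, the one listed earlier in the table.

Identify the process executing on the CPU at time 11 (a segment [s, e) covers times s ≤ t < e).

P0

Timeline: | P0 0-13 | P3 13-15 | P1 15-25 | P2 25-32 |
Completion: P0=13  P1=25  P2=32  P3=15
Turnaround (C−A): P0=13  P1=25  P2=32  P3=15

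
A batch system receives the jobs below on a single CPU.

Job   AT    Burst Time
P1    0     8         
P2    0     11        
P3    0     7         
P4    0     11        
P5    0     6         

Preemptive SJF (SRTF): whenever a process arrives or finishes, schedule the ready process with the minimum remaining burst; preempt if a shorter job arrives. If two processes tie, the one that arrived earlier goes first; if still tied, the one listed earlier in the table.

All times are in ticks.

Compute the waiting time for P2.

21

Schedule: | P5 0-6 | P3 6-13 | P1 13-21 | P2 21-32 | P4 32-43 |
Completion: P1=21  P2=32  P3=13  P4=43  P5=6
Turnaround (C−A): P1=21  P2=32  P3=13  P4=43  P5=6
Waiting(P2) = turnaround − burst = 32 − 11 = 21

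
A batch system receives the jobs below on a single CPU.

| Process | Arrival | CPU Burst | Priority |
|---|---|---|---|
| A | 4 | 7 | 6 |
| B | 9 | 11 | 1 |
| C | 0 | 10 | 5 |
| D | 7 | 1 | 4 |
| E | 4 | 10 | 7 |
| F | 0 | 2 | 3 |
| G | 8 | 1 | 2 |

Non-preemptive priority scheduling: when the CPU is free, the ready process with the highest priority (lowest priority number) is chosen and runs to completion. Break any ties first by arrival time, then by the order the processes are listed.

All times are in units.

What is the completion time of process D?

Schedule: | F 0-2 | C 2-12 | B 12-23 | G 23-24 | D 24-25 | A 25-32 | E 32-42 |
Completion: A=32  B=23  C=12  D=25  E=42  F=2  G=24
Turnaround (C−A): A=28  B=14  C=12  D=18  E=38  F=2  G=16

25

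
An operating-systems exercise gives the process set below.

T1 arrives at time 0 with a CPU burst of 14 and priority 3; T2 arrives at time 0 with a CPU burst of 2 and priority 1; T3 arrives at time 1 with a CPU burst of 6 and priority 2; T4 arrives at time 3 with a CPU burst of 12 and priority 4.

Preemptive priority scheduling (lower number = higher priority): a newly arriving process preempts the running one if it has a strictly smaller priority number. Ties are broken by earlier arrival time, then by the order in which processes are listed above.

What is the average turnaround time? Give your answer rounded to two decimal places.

15.50

Gantt: | T2 0-2 | T3 2-8 | T1 8-22 | T4 22-34 |
Completion: T1=22  T2=2  T3=8  T4=34
Turnaround (C−A): T1=22  T2=2  T3=7  T4=31
Turnaround times: T1=22, T2=2, T3=7, T4=31
Average turnaround = (22+2+7+31) / 4 = 62/4 = 15.50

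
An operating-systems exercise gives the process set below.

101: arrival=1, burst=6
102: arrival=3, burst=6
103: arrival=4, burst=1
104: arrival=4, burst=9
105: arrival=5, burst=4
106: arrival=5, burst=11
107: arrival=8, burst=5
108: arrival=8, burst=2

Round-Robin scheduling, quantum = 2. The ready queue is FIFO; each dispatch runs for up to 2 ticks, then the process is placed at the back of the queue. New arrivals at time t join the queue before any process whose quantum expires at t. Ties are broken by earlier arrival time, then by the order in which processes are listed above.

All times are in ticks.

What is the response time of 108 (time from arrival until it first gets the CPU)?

12

Schedule: | idle 0-1 | 101 1-3 | 102 3-5 | 101 5-7 | 103 7-8 | 104 8-10 | 105 10-12 | 106 12-14 | 102 14-16 | 101 16-18 | 107 18-20 | 108 20-22 | 104 22-24 | 105 24-26 | 106 26-28 | 102 28-30 | 107 30-32 | 104 32-34 | 106 34-36 | 107 36-37 | 104 37-39 | 106 39-41 | 104 41-42 | 106 42-45 |
Completion: 101=18  102=30  103=8  104=42  105=26  106=45  107=37  108=22
Response(108) = first start − arrival = 20 − 8 = 12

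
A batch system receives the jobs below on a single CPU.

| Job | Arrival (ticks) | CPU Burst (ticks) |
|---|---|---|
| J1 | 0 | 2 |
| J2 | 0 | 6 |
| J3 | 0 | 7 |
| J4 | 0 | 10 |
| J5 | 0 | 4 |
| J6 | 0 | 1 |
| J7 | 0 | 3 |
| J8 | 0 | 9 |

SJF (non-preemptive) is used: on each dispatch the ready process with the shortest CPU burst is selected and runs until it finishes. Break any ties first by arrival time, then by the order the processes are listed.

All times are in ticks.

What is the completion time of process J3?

Schedule: | J6 0-1 | J1 1-3 | J7 3-6 | J5 6-10 | J2 10-16 | J3 16-23 | J8 23-32 | J4 32-42 |
Completion: J1=3  J2=16  J3=23  J4=42  J5=10  J6=1  J7=6  J8=32

23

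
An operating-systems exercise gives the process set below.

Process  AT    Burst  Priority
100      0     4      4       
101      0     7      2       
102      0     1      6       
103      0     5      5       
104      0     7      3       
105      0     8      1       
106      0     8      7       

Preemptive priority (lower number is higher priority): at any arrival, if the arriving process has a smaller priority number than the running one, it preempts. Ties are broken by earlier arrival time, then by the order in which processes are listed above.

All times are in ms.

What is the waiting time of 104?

15

Schedule: | 105 0-8 | 101 8-15 | 104 15-22 | 100 22-26 | 103 26-31 | 102 31-32 | 106 32-40 |
Completion: 100=26  101=15  102=32  103=31  104=22  105=8  106=40
Waiting(104) = turnaround − burst = 22 − 7 = 15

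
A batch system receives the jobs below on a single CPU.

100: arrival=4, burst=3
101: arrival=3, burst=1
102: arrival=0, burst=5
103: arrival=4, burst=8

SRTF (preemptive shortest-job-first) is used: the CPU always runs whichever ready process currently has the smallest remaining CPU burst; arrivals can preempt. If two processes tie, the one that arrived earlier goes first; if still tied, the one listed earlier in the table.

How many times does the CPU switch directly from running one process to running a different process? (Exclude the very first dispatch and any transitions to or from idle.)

4

Schedule: | 102 0-3 | 101 3-4 | 102 4-6 | 100 6-9 | 103 9-17 |
Completion: 100=9  101=4  102=6  103=17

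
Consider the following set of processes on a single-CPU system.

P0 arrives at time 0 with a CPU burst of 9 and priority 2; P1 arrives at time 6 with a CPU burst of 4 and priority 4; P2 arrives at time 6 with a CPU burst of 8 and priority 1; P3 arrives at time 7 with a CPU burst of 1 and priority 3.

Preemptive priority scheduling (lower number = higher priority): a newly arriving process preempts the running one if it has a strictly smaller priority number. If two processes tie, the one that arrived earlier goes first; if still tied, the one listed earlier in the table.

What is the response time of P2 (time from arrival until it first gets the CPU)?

0

Gantt: | P0 0-6 | P2 6-14 | P0 14-17 | P3 17-18 | P1 18-22 |
Completion: P0=17  P1=22  P2=14  P3=18
Response(P2) = first start − arrival = 6 − 6 = 0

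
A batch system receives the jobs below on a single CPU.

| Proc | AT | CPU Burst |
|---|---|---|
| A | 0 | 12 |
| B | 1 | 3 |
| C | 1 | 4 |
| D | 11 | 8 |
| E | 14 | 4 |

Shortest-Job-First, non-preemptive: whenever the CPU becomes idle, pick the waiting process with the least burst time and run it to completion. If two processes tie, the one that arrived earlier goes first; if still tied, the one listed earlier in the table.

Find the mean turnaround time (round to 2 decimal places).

14.60

Schedule: | A 0-12 | B 12-15 | C 15-19 | E 19-23 | D 23-31 |
Completion: A=12  B=15  C=19  D=31  E=23
Turnaround times: A=12, B=14, C=18, D=20, E=9
Average turnaround = (12+14+18+20+9) / 5 = 73/5 = 14.60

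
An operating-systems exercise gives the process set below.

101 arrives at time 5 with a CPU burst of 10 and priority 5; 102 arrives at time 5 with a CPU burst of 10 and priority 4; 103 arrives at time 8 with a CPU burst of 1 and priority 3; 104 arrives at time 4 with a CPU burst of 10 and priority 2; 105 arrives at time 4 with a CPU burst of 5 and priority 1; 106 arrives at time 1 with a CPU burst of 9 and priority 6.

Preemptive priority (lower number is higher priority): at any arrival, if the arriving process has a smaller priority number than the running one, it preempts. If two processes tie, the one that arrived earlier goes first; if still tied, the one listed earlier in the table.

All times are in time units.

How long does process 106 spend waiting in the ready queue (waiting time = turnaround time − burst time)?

36

Timeline: | idle 0-1 | 106 1-4 | 105 4-9 | 104 9-19 | 103 19-20 | 102 20-30 | 101 30-40 | 106 40-46 |
Completion: 101=40  102=30  103=20  104=19  105=9  106=46
Turnaround (C−A): 101=35  102=25  103=12  104=15  105=5  106=45
Waiting(106) = turnaround − burst = 45 − 9 = 36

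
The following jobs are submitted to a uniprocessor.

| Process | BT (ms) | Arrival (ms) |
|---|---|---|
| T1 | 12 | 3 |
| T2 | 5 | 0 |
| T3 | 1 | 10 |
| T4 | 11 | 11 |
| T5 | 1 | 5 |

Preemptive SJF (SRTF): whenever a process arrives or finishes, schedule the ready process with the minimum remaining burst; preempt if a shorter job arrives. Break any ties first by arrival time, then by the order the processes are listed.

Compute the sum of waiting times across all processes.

Timeline: | T2 0-5 | T5 5-6 | T1 6-10 | T3 10-11 | T1 11-19 | T4 19-30 |
Completion: T1=19  T2=5  T3=11  T4=30  T5=6
Waiting = turnaround − burst: T1=4, T2=0, T3=0, T4=8, T5=0
Total waiting = 4 + 0 + 0 + 8 + 0 = 12

12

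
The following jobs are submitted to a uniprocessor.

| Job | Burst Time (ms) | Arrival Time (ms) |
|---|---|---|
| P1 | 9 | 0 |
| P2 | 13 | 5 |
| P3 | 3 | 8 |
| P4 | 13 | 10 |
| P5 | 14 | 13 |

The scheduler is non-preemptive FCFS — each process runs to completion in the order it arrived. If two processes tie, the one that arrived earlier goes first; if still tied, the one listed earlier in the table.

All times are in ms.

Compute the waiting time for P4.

Timeline: | P1 0-9 | P2 9-22 | P3 22-25 | P4 25-38 | P5 38-52 |
Completion: P1=9  P2=22  P3=25  P4=38  P5=52
Waiting(P4) = turnaround − burst = 28 − 13 = 15

15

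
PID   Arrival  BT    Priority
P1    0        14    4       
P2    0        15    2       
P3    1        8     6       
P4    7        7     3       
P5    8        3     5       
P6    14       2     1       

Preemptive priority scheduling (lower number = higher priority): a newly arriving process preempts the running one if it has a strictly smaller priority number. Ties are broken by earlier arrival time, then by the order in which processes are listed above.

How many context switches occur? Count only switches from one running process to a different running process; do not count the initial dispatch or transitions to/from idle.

Timeline: | P2 0-14 | P6 14-16 | P2 16-17 | P4 17-24 | P1 24-38 | P5 38-41 | P3 41-49 |
Completion: P1=38  P2=17  P3=49  P4=24  P5=41  P6=16
Turnaround (C−A): P1=38  P2=17  P3=48  P4=17  P5=33  P6=2

6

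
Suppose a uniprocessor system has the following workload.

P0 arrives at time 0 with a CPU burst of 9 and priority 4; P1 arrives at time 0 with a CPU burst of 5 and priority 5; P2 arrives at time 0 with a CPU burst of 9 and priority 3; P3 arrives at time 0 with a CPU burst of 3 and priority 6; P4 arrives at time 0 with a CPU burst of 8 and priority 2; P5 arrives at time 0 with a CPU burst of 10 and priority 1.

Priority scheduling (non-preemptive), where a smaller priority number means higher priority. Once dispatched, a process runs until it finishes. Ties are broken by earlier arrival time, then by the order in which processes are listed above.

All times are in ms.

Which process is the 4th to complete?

Gantt: | P5 0-10 | P4 10-18 | P2 18-27 | P0 27-36 | P1 36-41 | P3 41-44 |
Completion: P0=36  P1=41  P2=27  P3=44  P4=18  P5=10
Finish order: P5 → P4 → P2 → P0 → P1 → P3

P0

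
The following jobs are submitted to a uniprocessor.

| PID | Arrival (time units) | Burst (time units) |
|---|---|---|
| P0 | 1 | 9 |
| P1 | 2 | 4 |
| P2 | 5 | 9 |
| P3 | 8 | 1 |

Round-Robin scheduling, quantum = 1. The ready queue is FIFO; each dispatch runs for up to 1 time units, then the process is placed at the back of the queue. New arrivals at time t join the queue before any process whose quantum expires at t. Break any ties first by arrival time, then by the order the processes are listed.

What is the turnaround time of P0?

20

Gantt: | idle 0-1 | P0 1-2 | P1 2-3 | P0 3-4 | P1 4-5 | P0 5-6 | P2 6-7 | P1 7-8 | P0 8-9 | P2 9-10 | P3 10-11 | P1 11-12 | P0 12-13 | P2 13-14 | P0 14-15 | P2 15-16 | P0 16-17 | P2 17-18 | P0 18-19 | P2 19-20 | P0 20-21 | P2 21-24 |
Completion: P0=21  P1=12  P2=24  P3=11
Turnaround (C−A): P0=20  P1=10  P2=19  P3=3
Turnaround(P0) = completion − arrival = 21 − 1 = 20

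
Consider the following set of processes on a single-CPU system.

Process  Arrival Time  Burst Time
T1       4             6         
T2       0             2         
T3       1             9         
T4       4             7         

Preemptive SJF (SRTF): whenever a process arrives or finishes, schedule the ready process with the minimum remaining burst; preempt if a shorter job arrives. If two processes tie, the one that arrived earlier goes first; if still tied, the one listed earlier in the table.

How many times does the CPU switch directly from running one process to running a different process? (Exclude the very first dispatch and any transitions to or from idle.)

Timeline: | T2 0-2 | T3 2-4 | T1 4-10 | T3 10-17 | T4 17-24 |
Completion: T1=10  T2=2  T3=17  T4=24
Turnaround (C−A): T1=6  T2=2  T3=16  T4=20

4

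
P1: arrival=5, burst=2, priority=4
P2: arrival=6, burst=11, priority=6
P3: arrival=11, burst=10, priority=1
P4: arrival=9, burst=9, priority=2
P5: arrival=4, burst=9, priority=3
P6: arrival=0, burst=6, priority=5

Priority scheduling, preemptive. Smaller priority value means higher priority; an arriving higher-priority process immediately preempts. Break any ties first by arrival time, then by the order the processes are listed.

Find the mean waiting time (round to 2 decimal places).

19.33

Schedule: | P6 0-4 | P5 4-9 | P4 9-11 | P3 11-21 | P4 21-28 | P5 28-32 | P1 32-34 | P6 34-36 | P2 36-47 |
Completion: P1=34  P2=47  P3=21  P4=28  P5=32  P6=36
Turnaround (C−A): P1=29  P2=41  P3=10  P4=19  P5=28  P6=36
Waiting times: P1=27, P2=30, P3=0, P4=10, P5=19, P6=30
Average waiting = (27+30+0+10+19+30) / 6 = 116/6 = 19.33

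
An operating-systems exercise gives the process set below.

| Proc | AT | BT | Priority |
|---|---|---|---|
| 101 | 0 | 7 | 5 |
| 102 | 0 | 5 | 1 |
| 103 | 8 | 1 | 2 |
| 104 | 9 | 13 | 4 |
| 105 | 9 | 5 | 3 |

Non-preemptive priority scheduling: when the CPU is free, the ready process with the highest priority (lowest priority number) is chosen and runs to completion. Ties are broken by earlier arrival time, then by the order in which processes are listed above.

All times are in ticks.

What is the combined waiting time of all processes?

Timeline: | 102 0-5 | 101 5-12 | 103 12-13 | 105 13-18 | 104 18-31 |
Completion: 101=12  102=5  103=13  104=31  105=18
Turnaround (C−A): 101=12  102=5  103=5  104=22  105=9
Waiting = turnaround − burst: 101=5, 102=0, 103=4, 104=9, 105=4
Total waiting = 5 + 0 + 4 + 9 + 4 = 22

22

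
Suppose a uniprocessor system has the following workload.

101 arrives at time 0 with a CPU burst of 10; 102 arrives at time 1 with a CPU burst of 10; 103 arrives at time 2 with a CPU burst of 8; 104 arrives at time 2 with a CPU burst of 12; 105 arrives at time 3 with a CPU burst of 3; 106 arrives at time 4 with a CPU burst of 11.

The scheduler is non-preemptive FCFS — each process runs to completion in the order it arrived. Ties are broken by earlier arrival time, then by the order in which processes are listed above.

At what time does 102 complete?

20

Timeline: | 101 0-10 | 102 10-20 | 103 20-28 | 104 28-40 | 105 40-43 | 106 43-54 |
Completion: 101=10  102=20  103=28  104=40  105=43  106=54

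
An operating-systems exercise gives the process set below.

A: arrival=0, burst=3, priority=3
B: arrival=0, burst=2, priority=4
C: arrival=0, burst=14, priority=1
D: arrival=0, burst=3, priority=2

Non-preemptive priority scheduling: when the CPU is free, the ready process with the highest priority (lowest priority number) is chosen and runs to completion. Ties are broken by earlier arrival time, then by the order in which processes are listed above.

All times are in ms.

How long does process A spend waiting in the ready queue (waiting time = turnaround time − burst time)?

17

Schedule: | C 0-14 | D 14-17 | A 17-20 | B 20-22 |
Completion: A=20  B=22  C=14  D=17
Turnaround (C−A): A=20  B=22  C=14  D=17
Waiting(A) = turnaround − burst = 20 − 3 = 17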